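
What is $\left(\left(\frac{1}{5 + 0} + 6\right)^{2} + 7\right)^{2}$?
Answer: $\frac{1290496}{625} \approx 2064.8$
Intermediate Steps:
$\left(\left(\frac{1}{5 + 0} + 6\right)^{2} + 7\right)^{2} = \left(\left(\frac{1}{5} + 6\right)^{2} + 7\right)^{2} = \left(\left(\frac{31}{5}\right)^{2} + 7\right)^{2} = \left(\frac{961}{25} + 7\right)^{2} = \left(\frac{1136}{25}\right)^{2} = \frac{1290496}{625}$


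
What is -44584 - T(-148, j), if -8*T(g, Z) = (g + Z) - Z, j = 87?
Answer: -89205/2 ≈ -44603.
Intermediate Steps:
T(g, Z) = -g/8 (T(g, Z) = -((g + Z) - Z)/8 = -((Z + g) - Z)/8 = -g/8)
-44584 - T(-148, j) = -44584 - (-1)*(-148)/8 = -44584 - 1*37/2 = -44584 - 37/2 = -89205/2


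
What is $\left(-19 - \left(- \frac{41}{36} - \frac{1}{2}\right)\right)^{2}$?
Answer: $\frac{390625}{1296} \approx 301.41$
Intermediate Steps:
$\left(-19 - \left(- \frac{41}{36} - \frac{1}{2}\right)\right)^{2} = \left(-19 - - \frac{59}{36}\right)^{2} = \left(-19 + \left(\frac{41}{36} + \frac{1}{2}\right)\right)^{2} = \left(-19 + \frac{59}{36}\right)^{2} = \left(- \frac{625}{36}\right)^{2} = \frac{390625}{1296}$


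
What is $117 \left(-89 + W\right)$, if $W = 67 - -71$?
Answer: $5733$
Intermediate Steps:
$W = 138$ ($W = 67 + 71 = 138$)
$117 \left(-89 + W\right) = 117 \left(-89 + 138\right) = 117 \cdot 49 = 5733$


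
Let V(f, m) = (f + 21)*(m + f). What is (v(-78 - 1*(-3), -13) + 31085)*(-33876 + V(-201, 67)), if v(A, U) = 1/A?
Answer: -7581628248/25 ≈ -3.0327e+8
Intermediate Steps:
V(f, m) = (21 + f)*(f + m)
(v(-78 - 1*(-3), -13) + 31085)*(-33876 + V(-201, 67)) = (1/(-78 - 1*(-3)) + 31085)*(-33876 + ((-201)² + 21*(-201) + 21*67 - 201*67)) = (1/(-78 + 3) + 31085)*(-33876 + (40401 - 4221 + 1407 - 13467)) = (1/(-75) + 31085)*(-33876 + 24120) = (-1/75 + 31085)*(-9756) = (2331374/75)*(-9756) = -7581628248/25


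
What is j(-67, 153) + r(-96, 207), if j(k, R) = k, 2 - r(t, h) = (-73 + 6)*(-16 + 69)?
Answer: 3486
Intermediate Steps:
r(t, h) = 3553 (r(t, h) = 2 - (-73 + 6)*(-16 + 69) = 2 - (-67)*53 = 2 - 1*(-3551) = 2 + 3551 = 3553)
j(-67, 153) + r(-96, 207) = -67 + 3553 = 3486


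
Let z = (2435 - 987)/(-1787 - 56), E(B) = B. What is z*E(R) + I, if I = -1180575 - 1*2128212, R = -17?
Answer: -6098069825/1843 ≈ -3.3088e+6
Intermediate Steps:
I = -3308787 (I = -1180575 - 2128212 = -3308787)
z = -1448/1843 (z = 1448/(-1843) = 1448*(-1/1843) = -1448/1843 ≈ -0.78568)
z*E(R) + I = -1448/1843*(-17) - 3308787 = 24616/1843 - 3308787 = -6098069825/1843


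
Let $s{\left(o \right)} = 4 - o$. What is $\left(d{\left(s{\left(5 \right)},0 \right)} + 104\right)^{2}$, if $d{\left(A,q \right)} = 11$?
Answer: $13225$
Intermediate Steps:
$\left(d{\left(s{\left(5 \right)},0 \right)} + 104\right)^{2} = \left(11 + 104\right)^{2} = 115^{2} = 13225$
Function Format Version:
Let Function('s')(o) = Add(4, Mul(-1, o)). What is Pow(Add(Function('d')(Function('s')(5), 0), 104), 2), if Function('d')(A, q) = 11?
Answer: 13225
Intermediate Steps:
Pow(Add(Function('d')(Function('s')(5), 0), 104), 2) = Pow(Add(11, 104), 2) = Pow(115, 2) = 13225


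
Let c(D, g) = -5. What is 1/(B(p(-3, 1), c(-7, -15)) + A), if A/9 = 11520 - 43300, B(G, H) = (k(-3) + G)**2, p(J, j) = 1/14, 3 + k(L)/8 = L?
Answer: -196/55609679 ≈ -3.5246e-6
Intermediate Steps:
k(L) = -24 + 8*L
p(J, j) = 1/14
B(G, H) = (-48 + G)**2 (B(G, H) = ((-24 + 8*(-3)) + G)**2 = ((-24 - 24) + G)**2 = (-48 + G)**2)
A = -286020 (A = 9*(11520 - 43300) = 9*(-31780) = -286020)
1/(B(p(-3, 1), c(-7, -15)) + A) = 1/((-48 + 1/14)**2 - 286020) = 1/((-671/14)**2 - 286020) = 1/(450241/196 - 286020) = 1/(-55609679/196) = -196/55609679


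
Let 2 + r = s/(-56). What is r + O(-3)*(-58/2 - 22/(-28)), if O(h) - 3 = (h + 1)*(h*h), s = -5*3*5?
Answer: 23663/56 ≈ 422.55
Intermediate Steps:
s = -75 (s = -15*5 = -75)
O(h) = 3 + h²*(1 + h) (O(h) = 3 + (h + 1)*(h*h) = 3 + (1 + h)*h² = 3 + h²*(1 + h))
r = -37/56 (r = -2 - 75/(-56) = -2 - 75*(-1/56) = -2 + 75/56 = -37/56 ≈ -0.66071)
r + O(-3)*(-58/2 - 22/(-28)) = -37/56 + (3 + (-3)² + (-3)³)*(-58/2 - 22/(-28)) = -37/56 + (3 + 9 - 27)*(-58*½ - 22*(-1/28)) = -37/56 - 15*(-29 + 11/14) = -37/56 - 15*(-395/14) = -37/56 + 5925/14 = 23663/56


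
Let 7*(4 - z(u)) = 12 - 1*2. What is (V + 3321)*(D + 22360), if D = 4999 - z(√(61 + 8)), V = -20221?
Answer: -3236265500/7 ≈ -4.6232e+8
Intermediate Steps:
z(u) = 18/7 (z(u) = 4 - (12 - 1*2)/7 = 4 - (12 - 2)/7 = 4 - ⅐*10 = 4 - 10/7 = 18/7)
D = 34975/7 (D = 4999 - 1*18/7 = 4999 - 18/7 = 34975/7 ≈ 4996.4)
(V + 3321)*(D + 22360) = (-20221 + 3321)*(34975/7 + 22360) = -16900*191495/7 = -3236265500/7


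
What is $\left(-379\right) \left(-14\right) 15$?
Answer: $79590$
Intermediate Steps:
$\left(-379\right) \left(-14\right) 15 = 5306 \cdot 15 = 79590$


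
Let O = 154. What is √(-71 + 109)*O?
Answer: 154*√38 ≈ 949.32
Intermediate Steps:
√(-71 + 109)*O = √(-71 + 109)*154 = √38*154 = 154*√38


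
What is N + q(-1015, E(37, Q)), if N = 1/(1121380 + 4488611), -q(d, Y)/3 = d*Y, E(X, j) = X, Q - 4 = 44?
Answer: 632049636016/5609991 ≈ 1.1267e+5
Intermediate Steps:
Q = 48 (Q = 4 + 44 = 48)
q(d, Y) = -3*Y*d (q(d, Y) = -3*d*Y = -3*Y*d)
N = 1/5609991 ≈ 1.7825e-7
N + q(-1015, E(37, Q)) = 1/5609991 - 3*37*(-1015) = 1/5609991 + 112665 = 632049636016/5609991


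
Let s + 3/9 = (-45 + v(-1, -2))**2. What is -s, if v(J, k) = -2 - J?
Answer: -6347/3 ≈ -2115.7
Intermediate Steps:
s = 6347/3 (s = -1/3 + (-45 + (-2 - 1*(-1)))**2 = -1/3 + (-45 + (-2 + 1))**2 = -1/3 + (-45 - 1)**2 = -1/3 + (-46)**2 = -1/3 + 2116 = 6347/3 ≈ 2115.7)
-s = -1*6347/3 = -6347/3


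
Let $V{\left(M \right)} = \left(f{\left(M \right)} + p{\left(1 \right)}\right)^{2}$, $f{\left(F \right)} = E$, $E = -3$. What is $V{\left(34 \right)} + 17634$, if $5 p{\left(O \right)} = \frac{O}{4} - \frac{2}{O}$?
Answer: $\frac{7058089}{400} \approx 17645.0$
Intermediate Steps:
$p{\left(O \right)} = - \frac{2}{5 O} + \frac{O}{20}$ ($p{\left(O \right)} = \frac{\frac{O}{4} - \frac{2}{O}}{5} = \frac{- \frac{2}{O} + \frac{O}{4}}{5} = - \frac{2}{5 O} + \frac{O}{20}$)
$f{\left(F \right)} = -3$
$V{\left(M \right)} = \frac{4489}{400}$ ($V{\left(M \right)} = \left(-3 + \frac{-8 + 1^{2}}{20 \cdot 1}\right)^{2} = \left(-3 + \frac{1}{20} \cdot 1 \left(-8 + 1\right)\right)^{2} = \left(-3 + \frac{1}{20} \cdot 1 \left(-7\right)\right)^{2} = \left(-3 - \frac{7}{20}\right)^{2} = \left(- \frac{67}{20}\right)^{2} = \frac{4489}{400}$)
$V{\left(34 \right)} + 17634 = \frac{4489}{400} + 17634 = \frac{7058089}{400}$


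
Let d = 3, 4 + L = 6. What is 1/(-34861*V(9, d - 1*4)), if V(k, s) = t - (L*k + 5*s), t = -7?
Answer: 1/697220 ≈ 1.4343e-6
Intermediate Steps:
L = 2 (L = -4 + 6 = 2)
V(k, s) = -7 - 5*s - 2*k (V(k, s) = -7 - (2*k + 5*s) = -7 + (-5*s - 2*k) = -7 - 5*s - 2*k)
1/(-34861*V(9, d - 1*4)) = 1/(-34861*(-7 - 5*(3 - 1*4) - 2*9)) = 1/(-34861*(-7 - 5*(3 - 4) - 18)) = 1/(-34861*(-7 - 5*(-1) - 18)) = 1/(-34861*(-7 + 5 - 18)) = 1/(-34861*(-20)) = 1/697220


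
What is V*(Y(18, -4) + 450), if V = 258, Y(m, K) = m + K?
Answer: 119712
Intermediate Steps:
Y(m, K) = K + m
V*(Y(18, -4) + 450) = 258*((-4 + 18) + 450) = 258*(14 + 450) = 258*464 = 119712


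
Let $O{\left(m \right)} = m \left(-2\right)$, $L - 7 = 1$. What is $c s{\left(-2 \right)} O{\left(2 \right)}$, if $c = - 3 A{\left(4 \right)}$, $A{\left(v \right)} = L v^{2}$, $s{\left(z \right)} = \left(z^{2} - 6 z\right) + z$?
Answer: $21504$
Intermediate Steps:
$L = 8$ ($L = 7 + 1 = 8$)
$s{\left(z \right)} = z^{2} - 5 z$
$A{\left(v \right)} = 8 v^{2}$
$O{\left(m \right)} = - 2 m$
$c = -384$ ($c = - 3 \cdot 8 \cdot 4^{2} = - 3 \cdot 8 \cdot 16 = \left(-3\right) 128 = -384$)
$c s{\left(-2 \right)} O{\left(2 \right)} = - 384 \left(- 2 \left(-5 - 2\right)\right) \left(\left(-2\right) 2\right) = - 384 \left(\left(-2\right) \left(-7\right)\right) \left(-4\right) = \left(-384\right) 14 \left(-4\right) = \left(-5376\right) \left(-4\right) = 21504$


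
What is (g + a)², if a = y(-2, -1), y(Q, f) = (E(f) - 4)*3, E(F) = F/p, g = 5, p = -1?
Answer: 16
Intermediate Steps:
E(F) = -F (E(F) = F/(-1) = F*(-1) = -F)
y(Q, f) = -12 - 3*f (y(Q, f) = (-f - 4)*3 = (-4 - f)*3 = -12 - 3*f)
a = -9 (a = -12 - 3*(-1) = -12 + 3 = -9)
(g + a)² = (5 - 9)² = (-4)² = 16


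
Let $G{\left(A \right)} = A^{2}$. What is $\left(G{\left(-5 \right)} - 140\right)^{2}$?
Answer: $13225$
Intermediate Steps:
$\left(G{\left(-5 \right)} - 140\right)^{2} = \left(\left(-5\right)^{2} - 140\right)^{2} = \left(25 - 140\right)^{2} = \left(-115\right)^{2} = 13225$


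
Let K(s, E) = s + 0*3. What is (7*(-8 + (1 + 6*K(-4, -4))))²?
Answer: 47089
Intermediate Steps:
K(s, E) = s (K(s, E) = s + 0 = s)
(7*(-8 + (1 + 6*K(-4, -4))))² = (7*(-8 + (1 + 6*(-4))))² = (7*(-8 + (1 - 24)))² = (7*(-8 - 23))² = (7*(-31))² = (-217)² = 47089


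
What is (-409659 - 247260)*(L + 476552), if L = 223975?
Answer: -460189496313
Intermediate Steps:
(-409659 - 247260)*(L + 476552) = (-409659 - 247260)*(223975 + 476552) = -656919*700527 = -460189496313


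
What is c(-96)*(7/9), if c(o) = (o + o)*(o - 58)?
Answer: 68992/3 ≈ 22997.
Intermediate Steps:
c(o) = 2*o*(-58 + o) (c(o) = (2*o)*(-58 + o) = 2*o*(-58 + o))
c(-96)*(7/9) = (2*(-96)*(-58 - 96))*(7/9) = (2*(-96)*(-154))*(7*(⅑)) = 29568*(7/9) = 68992/3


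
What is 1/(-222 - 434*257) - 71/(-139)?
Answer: 11969893/23434288 ≈ 0.51079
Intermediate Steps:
1/(-222 - 434*257) - 71/(-139) = (1/257)/(-656) - 71*(-1/139) = -1/656*1/257 + 71/139 = -1/168592 + 71/139 = 11969893/23434288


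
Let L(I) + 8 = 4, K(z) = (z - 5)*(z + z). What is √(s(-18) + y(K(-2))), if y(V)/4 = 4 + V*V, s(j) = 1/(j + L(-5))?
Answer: √1525546/22 ≈ 56.142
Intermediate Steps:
K(z) = 2*z*(-5 + z) (K(z) = (-5 + z)*(2*z) = 2*z*(-5 + z))
L(I) = -4 (L(I) = -8 + 4 = -4)
s(j) = 1/(-4 + j) (s(j) = 1/(j - 4) = 1/(-4 + j))
y(V) = 16 + 4*V² (y(V) = 4*(4 + V*V) = 4*(4 + V²) = 16 + 4*V²)
√(s(-18) + y(K(-2))) = √(1/(-4 - 18) + (16 + 4*(2*(-2)*(-5 - 2))²)) = √(1/(-22) + (16 + 4*(2*(-2)*(-7))²)) = √(-1/22 + (16 + 4*28²)) = √(-1/22 + (16 + 4*784)) = √(-1/22 + (16 + 3136)) = √(-1/22 + 3152) = √(69343/22) = √1525546/22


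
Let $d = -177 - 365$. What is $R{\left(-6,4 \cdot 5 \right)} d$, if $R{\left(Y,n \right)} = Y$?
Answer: $3252$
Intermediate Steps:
$d = -542$
$R{\left(-6,4 \cdot 5 \right)} d = \left(-6\right) \left(-542\right) = 3252$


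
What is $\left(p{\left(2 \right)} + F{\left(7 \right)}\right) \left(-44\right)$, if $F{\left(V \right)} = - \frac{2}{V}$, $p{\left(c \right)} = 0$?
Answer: $\frac{88}{7} \approx 12.571$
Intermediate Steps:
$\left(p{\left(2 \right)} + F{\left(7 \right)}\right) \left(-44\right) = \left(0 - \frac{2}{7}\right) \left(-44\right) = \left(- \frac{2}{7}\right) \left(-44\right) = \frac{88}{7}$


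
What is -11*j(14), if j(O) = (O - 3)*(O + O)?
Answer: -3388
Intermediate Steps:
j(O) = 2*O*(-3 + O) (j(O) = (-3 + O)*(2*O) = 2*O*(-3 + O))
-11*j(14) = -22*14*(-3 + 14) = -22*14*11 = -11*308 = -3388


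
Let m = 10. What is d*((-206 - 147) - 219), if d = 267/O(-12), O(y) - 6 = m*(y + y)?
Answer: 1958/3 ≈ 652.67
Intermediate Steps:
O(y) = 6 + 20*y (O(y) = 6 + 10*(y + y) = 6 + 10*(2*y) = 6 + 20*y)
d = -89/78 (d = 267/(6 + 20*(-12)) = 267/(6 - 240) = 267/(-234) = 267*(-1/234) = -89/78 ≈ -1.1410)
d*((-206 - 147) - 219) = -89*((-206 - 147) - 219)/78 = -89*(-353 - 219)/78 = -89/78*(-572) = 1958/3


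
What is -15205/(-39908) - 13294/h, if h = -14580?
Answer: 188056463/145464660 ≈ 1.2928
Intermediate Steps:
-15205/(-39908) - 13294/h = -15205/(-39908) - 13294/(-14580) = -15205*(-1/39908) - 13294*(-1/14580) = 15205/39908 + 6647/7290 = 188056463/145464660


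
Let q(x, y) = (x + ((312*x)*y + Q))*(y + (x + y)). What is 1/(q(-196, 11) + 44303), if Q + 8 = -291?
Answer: 1/117175361 ≈ 8.5342e-9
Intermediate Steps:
Q = -299 (Q = -8 - 291 = -299)
q(x, y) = (x + 2*y)*(-299 + x + 312*x*y) (q(x, y) = (x + ((312*x)*y - 299))*(y + (x + y)) = (x + (312*x*y - 299))*(x + 2*y) = (x + (-299 + 312*x*y))*(x + 2*y) = (-299 + x + 312*x*y)*(x + 2*y) = (x + 2*y)*(-299 + x + 312*x*y))
1/(q(-196, 11) + 44303) = 1/(((-196)**2 - 598*11 - 299*(-196) + 2*(-196)*11 + 312*11*(-196)**2 + 624*(-196)*11**2) + 44303) = 1/((38416 - 6578 + 58604 - 4312 + 312*11*38416 + 624*(-196)*121) + 44303) = 1/((38416 - 6578 + 58604 - 4312 + 131843712 - 14798784) + 44303) = 1/(117131058 + 44303) = 1/117175361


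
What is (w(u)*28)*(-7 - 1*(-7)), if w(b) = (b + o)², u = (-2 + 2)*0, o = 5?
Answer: 0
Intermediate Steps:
u = 0 (u = 0*0 = 0)
w(b) = (5 + b)² (w(b) = (b + 5)² = (5 + b)²)
(w(u)*28)*(-7 - 1*(-7)) = ((5 + 0)²*28)*(-7 - 1*(-7)) = (5²*28)*(-7 + 7) = (25*28)*0 = 700*0 = 0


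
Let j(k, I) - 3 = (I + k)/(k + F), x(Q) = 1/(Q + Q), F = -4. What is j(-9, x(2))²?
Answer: 36481/2704 ≈ 13.491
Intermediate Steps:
x(Q) = 1/(2*Q)
j(k, I) = 3 + (I + k)/(-4 + k) (j(k, I) = 3 + (I + k)/(k - 4) = 3 + (I + k)/(-4 + k))
j(-9, x(2))² = ((-12 + (½)/2 + 4*(-9))/(-4 - 9))² = ((-12 + (½)*(½) - 36)/(-13))² = (-(-12 + ¼ - 36)/13)² = (-1/13*(-191/4))² = (191/52)² = 36481/2704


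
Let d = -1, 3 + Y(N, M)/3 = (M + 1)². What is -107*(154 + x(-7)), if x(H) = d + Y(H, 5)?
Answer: -26964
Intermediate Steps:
Y(N, M) = -9 + 3*(1 + M)² (Y(N, M) = -9 + 3*(M + 1)² = -9 + 3*(1 + M)²)
x(H) = 98 (x(H) = -1 + (-9 + 3*(1 + 5)²) = -1 + (-9 + 3*6²) = -1 + (-9 + 3*36) = -1 + (-9 + 108) = -1 + 99 = 98)
-107*(154 + x(-7)) = -107*(154 + 98) = -107*252 = -26964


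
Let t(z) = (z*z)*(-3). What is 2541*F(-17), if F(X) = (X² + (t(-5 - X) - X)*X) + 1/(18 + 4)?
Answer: 37322439/2 ≈ 1.8661e+7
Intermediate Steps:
t(z) = -3*z² (t(z) = z²*(-3) = -3*z²)
F(X) = 1/22 + X² + X*(-X - 3*(-5 - X)²) (F(X) = (X² + (-3*(-5 - X)² - X)*X) + 1/(18 + 4) = (X² + (-X - 3*(-5 - X)²)*X) + 1/22 = (X² + X*(-X - 3*(-5 - X)²)) + 1/22 = 1/22 + X² + X*(-X - 3*(-5 - X)²))
2541*F(-17) = 2541*(1/22 - 3*(-17)*(5 - 17)²) = 2541*(1/22 - 3*(-17)*(-12)²) = 2541*(1/22 - 3*(-17)*144) = 2541*(1/22 + 7344) = 2541*(161569/22) = 37322439/2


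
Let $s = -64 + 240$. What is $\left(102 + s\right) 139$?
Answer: $38642$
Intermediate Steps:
$s = 176$
$\left(102 + s\right) 139 = \left(102 + 176\right) 139 = 278 \cdot 139 = 38642$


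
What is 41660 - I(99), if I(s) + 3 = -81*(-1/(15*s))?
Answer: 2291462/55 ≈ 41663.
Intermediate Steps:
I(s) = -3 + 27/(5*s) (I(s) = -3 - 81*(-1/(15*s)) = -3 - (-27)/(5*s) = -3 + 27/(5*s))
41660 - I(99) = 41660 - (-3 + (27/5)/99) = 41660 - (-3 + (27/5)*(1/99)) = 41660 - (-3 + 3/55) = 41660 - 1*(-162/55) = 41660 + 162/55 = 2291462/55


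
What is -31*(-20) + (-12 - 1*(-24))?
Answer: 632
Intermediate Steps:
-31*(-20) + (-12 - 1*(-24)) = 620 + (-12 + 24) = 620 + 12 = 632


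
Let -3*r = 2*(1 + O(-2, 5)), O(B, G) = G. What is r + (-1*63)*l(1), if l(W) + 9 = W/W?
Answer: 500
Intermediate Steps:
l(W) = -8 (l(W) = -9 + W/W = -9 + 1 = -8)
r = -4 (r = -2*(1 + 5)/3 = -2*6/3 = -1/3*12 = -4)
r + (-1*63)*l(1) = -4 - 1*63*(-8) = -4 - 63*(-8) = -4 + 504 = 500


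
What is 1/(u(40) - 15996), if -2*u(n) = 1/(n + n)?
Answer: -160/2559361 ≈ -6.2516e-5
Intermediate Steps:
u(n) = -1/(4*n) (u(n) = -1/(2*(n + n)) = -1/(2*n)/2 = -1/(4*n))
1/(u(40) - 15996) = 1/(-¼/40 - 15996) = 1/(-¼*1/40 - 15996) = 1/(-1/160 - 15996) = 1/(-2559361/160) = -160/2559361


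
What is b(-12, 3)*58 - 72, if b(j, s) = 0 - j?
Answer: 624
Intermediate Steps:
b(j, s) = -j
b(-12, 3)*58 - 72 = -1*(-12)*58 - 72 = 12*58 - 72 = 696 - 72 = 624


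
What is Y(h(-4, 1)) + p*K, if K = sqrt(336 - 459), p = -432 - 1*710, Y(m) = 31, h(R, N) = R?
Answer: 31 - 1142*I*sqrt(123) ≈ 31.0 - 12665.0*I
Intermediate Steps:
p = -1142 (p = -432 - 710 = -1142)
K = I*sqrt(123) (K = sqrt(-123) = I*sqrt(123) ≈ 11.091*I)
Y(h(-4, 1)) + p*K = 31 - 1142*I*sqrt(123)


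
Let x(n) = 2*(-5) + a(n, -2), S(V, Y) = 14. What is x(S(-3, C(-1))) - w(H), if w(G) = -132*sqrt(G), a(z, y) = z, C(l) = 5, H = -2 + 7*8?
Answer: 4 + 396*sqrt(6) ≈ 974.00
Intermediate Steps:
H = 54 (H = -2 + 56 = 54)
x(n) = -10 + n (x(n) = 2*(-5) + n = -10 + n)
x(S(-3, C(-1))) - w(H) = (-10 + 14) - (-132)*sqrt(54) = 4 - (-132)*3*sqrt(6) = 4 - (-396)*sqrt(6) = 4 + 396*sqrt(6)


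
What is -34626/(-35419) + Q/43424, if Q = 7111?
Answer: 1755463933/1538034656 ≈ 1.1414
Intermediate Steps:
-34626/(-35419) + Q/43424 = -34626/(-35419) + 7111/43424 = -34626*(-1/35419) + 7111*(1/43424) = 34626/35419 + 7111/43424 = 1755463933/1538034656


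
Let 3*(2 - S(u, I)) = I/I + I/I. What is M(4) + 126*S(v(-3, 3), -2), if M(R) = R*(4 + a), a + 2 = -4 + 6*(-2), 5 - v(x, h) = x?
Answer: 112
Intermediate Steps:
v(x, h) = 5 - x
a = -18 (a = -2 + (-4 + 6*(-2)) = -2 + (-4 - 12) = -2 - 16 = -18)
M(R) = -14*R (M(R) = R*(4 - 18) = R*(-14) = -14*R)
S(u, I) = 4/3 (S(u, I) = 2 - (I/I + I/I)/3 = 2 - (1 + 1)/3 = 2 - ⅓*2 = 2 - ⅔ = 4/3)
M(4) + 126*S(v(-3, 3), -2) = -14*4 + 126*(4/3) = -56 + 168 = 112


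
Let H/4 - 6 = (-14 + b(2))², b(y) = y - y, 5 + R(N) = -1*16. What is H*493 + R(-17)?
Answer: 398323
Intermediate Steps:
R(N) = -21 (R(N) = -5 - 1*16 = -5 - 16 = -21)
b(y) = 0
H = 808 (H = 24 + 4*(-14 + 0)² = 24 + 4*(-14)² = 24 + 4*196 = 24 + 784 = 808)
H*493 + R(-17) = 808*493 - 21 = 398344 - 21 = 398323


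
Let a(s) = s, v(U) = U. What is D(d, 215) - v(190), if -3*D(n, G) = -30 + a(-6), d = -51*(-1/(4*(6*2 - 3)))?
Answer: -178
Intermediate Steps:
d = 17/12 (d = -51*(-1/(4*(12 - 3))) = -51/(9*(-4)) = -51/(-36) = -51*(-1/36) = 17/12 ≈ 1.4167)
D(n, G) = 12 (D(n, G) = -(-30 - 6)/3 = -⅓*(-36) = 12)
D(d, 215) - v(190) = 12 - 1*190 = 12 - 190 = -178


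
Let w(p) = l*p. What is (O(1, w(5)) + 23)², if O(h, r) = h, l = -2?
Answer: 576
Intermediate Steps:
w(p) = -2*p
(O(1, w(5)) + 23)² = (1 + 23)² = 24² = 576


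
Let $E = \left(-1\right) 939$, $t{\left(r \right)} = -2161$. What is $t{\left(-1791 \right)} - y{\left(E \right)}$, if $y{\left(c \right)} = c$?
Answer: $-1222$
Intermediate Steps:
$E = -939$
$t{\left(-1791 \right)} - y{\left(E \right)} = -2161 - -939 = -2161 + 939 = -1222$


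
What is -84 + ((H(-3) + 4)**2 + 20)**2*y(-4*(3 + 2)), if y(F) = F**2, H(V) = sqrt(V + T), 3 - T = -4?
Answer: 1254316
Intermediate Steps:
T = 7 (T = 3 - 1*(-4) = 3 + 4 = 7)
H(V) = sqrt(7 + V) (H(V) = sqrt(V + 7) = sqrt(7 + V))
-84 + ((H(-3) + 4)**2 + 20)**2*y(-4*(3 + 2)) = -84 + ((sqrt(7 - 3) + 4)**2 + 20)**2*(-4*(3 + 2))**2 = -84 + ((sqrt(4) + 4)**2 + 20)**2*(-4*5)**2 = -84 + ((2 + 4)**2 + 20)**2*(-20)**2 = -84 + (6**2 + 20)**2*400 = -84 + (36 + 20)**2*400 = -84 + 56**2*400 = -84 + 3136*400 = -84 + 1254400 = 1254316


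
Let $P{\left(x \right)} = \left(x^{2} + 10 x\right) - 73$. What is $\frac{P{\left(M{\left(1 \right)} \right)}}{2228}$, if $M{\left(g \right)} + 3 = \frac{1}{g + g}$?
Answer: $- \frac{367}{8912} \approx -0.04118$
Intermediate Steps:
$M{\left(g \right)} = -3 + \frac{1}{2 g}$ ($M{\left(g \right)} = -3 + \frac{1}{g + g} = -3 + \frac{1}{2 g}$)
$P{\left(x \right)} = -73 + x^{2} + 10 x$
$\frac{P{\left(M{\left(1 \right)} \right)}}{2228} = \frac{-73 + \left(-3 + \frac{1}{2 \cdot 1}\right)^{2} + 10 \left(-3 + \frac{1}{2 \cdot 1}\right)}{2228} = \left(-73 + \left(-3 + \frac{1}{2} \cdot 1\right)^{2} + 10 \left(-3 + \frac{1}{2} \cdot 1\right)\right) \frac{1}{2228} = \left(-73 + \left(-3 + \frac{1}{2}\right)^{2} + 10 \left(-3 + \frac{1}{2}\right)\right) \frac{1}{2228} = \left(-73 + \left(- \frac{5}{2}\right)^{2} + 10 \left(- \frac{5}{2}\right)\right) \frac{1}{2228} = \left(-73 + \frac{25}{4} - 25\right) \frac{1}{2228} = \left(- \frac{367}{4}\right) \frac{1}{2228} = - \frac{367}{8912}$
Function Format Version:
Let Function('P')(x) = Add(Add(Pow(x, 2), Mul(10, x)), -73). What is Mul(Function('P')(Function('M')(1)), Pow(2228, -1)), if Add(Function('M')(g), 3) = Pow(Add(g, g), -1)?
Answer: Rational(-367, 8912) ≈ -0.041180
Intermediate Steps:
Function('M')(g) = Add(-3, Mul(Rational(1, 2), Pow(g, -1))) (Function('M')(g) = Add(-3, Pow(Add(g, g), -1)) = Add(-3, Pow(Mul(2, g), -1)) = Add(-3, Mul(Rational(1, 2), Pow(g, -1))))
Function('P')(x) = Add(-73, Pow(x, 2), Mul(10, x))
Mul(Function('P')(Function('M')(1)), Pow(2228, -1)) = Mul(Add(-73, Pow(Add(-3, Mul(Rational(1, 2), Pow(1, -1))), 2), Mul(10, Add(-3, Mul(Rational(1, 2), Pow(1, -1))))), Pow(2228, -1)) = Mul(Add(-73, Pow(Add(-3, Mul(Rational(1, 2), 1)), 2), Mul(10, Add(-3, Mul(Rational(1, 2), 1)))), Rational(1, 2228)) = Mul(Add(-73, Pow(Add(-3, Rational(1, 2)), 2), Mul(10, Add(-3, Rational(1, 2)))), Rational(1, 2228)) = Mul(Add(-73, Pow(Rational(-5, 2), 2), Mul(10, Rational(-5, 2))), Rational(1, 2228)) = Mul(Add(-73, Rational(25, 4), -25), Rational(1, 2228)) = Mul(Rational(-367, 4), Rational(1, 2228)) = Rational(-367, 8912)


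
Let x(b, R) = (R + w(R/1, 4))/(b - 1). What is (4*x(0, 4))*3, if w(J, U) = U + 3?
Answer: -132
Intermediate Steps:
w(J, U) = 3 + U
x(b, R) = (7 + R)/(-1 + b) (x(b, R) = (R + (3 + 4))/(b - 1) = (R + 7)/(-1 + b) = (7 + R)/(-1 + b))
(4*x(0, 4))*3 = (4*((7 + 4)/(-1 + 0)))*3 = (4*(11/(-1)))*3 = (4*(-1*11))*3 = (4*(-11))*3 = -44*3 = -132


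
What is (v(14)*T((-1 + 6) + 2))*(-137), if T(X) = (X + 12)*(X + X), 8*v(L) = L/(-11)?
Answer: 127547/22 ≈ 5797.6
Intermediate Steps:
v(L) = -L/88 (v(L) = (L/(-11))/8 = (L*(-1/11))/8 = (-L/11)/8 = -L/88)
T(X) = 2*X*(12 + X) (T(X) = (12 + X)*(2*X) = 2*X*(12 + X))
(v(14)*T((-1 + 6) + 2))*(-137) = ((-1/88*14)*(2*((-1 + 6) + 2)*(12 + ((-1 + 6) + 2))))*(-137) = -7*(5 + 2)*(12 + (5 + 2))/22*(-137) = -7*7*(12 + 7)/22*(-137) = -7*7*19/22*(-137) = -7/44*266*(-137) = -931/22*(-137) = 127547/22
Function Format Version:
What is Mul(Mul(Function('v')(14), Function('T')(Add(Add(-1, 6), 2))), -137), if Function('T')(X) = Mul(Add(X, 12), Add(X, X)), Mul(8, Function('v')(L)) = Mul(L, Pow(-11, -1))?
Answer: Rational(127547, 22) ≈ 5797.6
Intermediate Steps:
Function('v')(L) = Mul(Rational(-1, 88), L) (Function('v')(L) = Mul(Rational(1, 8), Mul(L, Pow(-11, -1))) = Mul(Rational(1, 8), Mul(L, Rational(-1, 11))) = Mul(Rational(1, 8), Mul(Rational(-1, 11), L)) = Mul(Rational(-1, 88), L))
Function('T')(X) = Mul(2, X, Add(12, X)) (Function('T')(X) = Mul(Add(12, X), Mul(2, X)) = Mul(2, X, Add(12, X)))
Mul(Mul(Function('v')(14), Function('T')(Add(Add(-1, 6), 2))), -137) = Mul(Mul(Mul(Rational(-1, 88), 14), Mul(2, Add(Add(-1, 6), 2), Add(12, Add(Add(-1, 6), 2)))), -137) = Mul(Mul(Rational(-7, 44), Mul(2, Add(5, 2), Add(12, Add(5, 2)))), -137) = Mul(Mul(Rational(-7, 44), Mul(2, 7, Add(12, 7))), -137) = Mul(Mul(Rational(-7, 44), Mul(2, 7, 19)), -137) = Mul(Mul(Rational(-7, 44), 266), -137) = Mul(Rational(-931, 22), -137) = Rational(127547, 22)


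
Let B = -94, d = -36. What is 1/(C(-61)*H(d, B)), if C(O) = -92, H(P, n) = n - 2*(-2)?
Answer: 1/8280 ≈ 0.00012077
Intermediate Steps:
H(P, n) = 4 + n (H(P, n) = n + 4 = 4 + n)
1/(C(-61)*H(d, B)) = 1/((-92)*(4 - 94)) = -1/92/(-90) = -1/92*(-1/90) = 1/8280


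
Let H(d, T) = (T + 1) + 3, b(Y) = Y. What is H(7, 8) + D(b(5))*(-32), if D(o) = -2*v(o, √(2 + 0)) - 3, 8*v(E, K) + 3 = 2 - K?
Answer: 100 - 8*√2 ≈ 88.686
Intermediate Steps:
v(E, K) = -⅛ - K/8 (v(E, K) = -3/8 + (2 - K)/8 = -3/8 + (¼ - K/8) = -⅛ - K/8)
H(d, T) = 4 + T (H(d, T) = (1 + T) + 3 = 4 + T)
D(o) = -11/4 + √2/4 (D(o) = -2*(-⅛ - √(2 + 0)/8) - 3 = -2*(-⅛ - √2/8) - 3 = (¼ + √2/4) - 3 = -11/4 + √2/4)
H(7, 8) + D(b(5))*(-32) = (4 + 8) + (-11/4 + √2/4)*(-32) = 12 + (88 - 8*√2) = 100 - 8*√2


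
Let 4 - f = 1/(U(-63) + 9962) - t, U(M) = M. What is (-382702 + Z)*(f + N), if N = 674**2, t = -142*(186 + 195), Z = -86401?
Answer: -1858286808137163/9899 ≈ -1.8772e+11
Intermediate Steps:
t = -54102 (t = -142*381 = -54102)
N = 454276
f = -535516103/9899 (f = 4 - (1/(-63 + 9962) - 1*(-54102)) = 4 - (1/9899 + 54102) = 4 - 1*535555699/9899 = 4 - 535555699/9899 = -535516103/9899 ≈ -54098.)
(-382702 + Z)*(f + N) = (-382702 - 86401)*(-535516103/9899 + 454276) = -469103*3961362021/9899 = -1858286808137163/9899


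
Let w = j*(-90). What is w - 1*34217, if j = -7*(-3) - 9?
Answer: -35297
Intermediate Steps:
j = 12 (j = 21 - 9 = 12)
w = -1080 (w = 12*(-90) = -1080)
w - 1*34217 = -1080 - 1*34217 = -1080 - 34217 = -35297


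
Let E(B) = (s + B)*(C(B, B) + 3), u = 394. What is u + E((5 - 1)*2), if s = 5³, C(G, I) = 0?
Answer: 793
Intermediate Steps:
s = 125
E(B) = 375 + 3*B (E(B) = (125 + B)*(0 + 3) = (125 + B)*3 = 375 + 3*B)
u + E((5 - 1)*2) = 394 + (375 + 3*((5 - 1)*2)) = 394 + (375 + 3*(4*2)) = 394 + (375 + 3*8) = 394 + (375 + 24) = 394 + 399 = 793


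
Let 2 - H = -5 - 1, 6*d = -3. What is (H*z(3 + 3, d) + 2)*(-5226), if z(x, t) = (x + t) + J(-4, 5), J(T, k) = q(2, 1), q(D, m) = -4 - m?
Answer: -31356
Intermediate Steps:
d = -½ (d = (⅙)*(-3) = -½ ≈ -0.50000)
J(T, k) = -5 (J(T, k) = -4 - 1*1 = -4 - 1 = -5)
z(x, t) = -5 + t + x (z(x, t) = (x + t) - 5 = (t + x) - 5 = -5 + t + x)
H = 8 (H = 2 - (-5 - 1) = 2 - 1*(-6) = 2 + 6 = 8)
(H*z(3 + 3, d) + 2)*(-5226) = (8*(-5 - ½ + (3 + 3)) + 2)*(-5226) = (8*(-5 - ½ + 6) + 2)*(-5226) = (8*(½) + 2)*(-5226) = (4 + 2)*(-5226) = 6*(-5226) = -31356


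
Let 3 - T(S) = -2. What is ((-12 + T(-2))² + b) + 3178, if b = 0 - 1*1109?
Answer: 2118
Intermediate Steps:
T(S) = 5 (T(S) = 3 - 1*(-2) = 3 + 2 = 5)
b = -1109 (b = 0 - 1109 = -1109)
((-12 + T(-2))² + b) + 3178 = ((-12 + 5)² - 1109) + 3178 = ((-7)² - 1109) + 3178 = (49 - 1109) + 3178 = -1060 + 3178 = 2118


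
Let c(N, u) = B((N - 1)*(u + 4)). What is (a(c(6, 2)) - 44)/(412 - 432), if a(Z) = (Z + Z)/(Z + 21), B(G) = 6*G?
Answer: 707/335 ≈ 2.1104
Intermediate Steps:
c(N, u) = 6*(-1 + N)*(4 + u) (c(N, u) = 6*((N - 1)*(u + 4)) = 6*((-1 + N)*(4 + u)) = 6*(-1 + N)*(4 + u))
a(Z) = 2*Z/(21 + Z) (a(Z) = (2*Z)/(21 + Z) = 2*Z/(21 + Z))
(a(c(6, 2)) - 44)/(412 - 432) = (2*(-24 - 6*2 + 24*6 + 6*6*2)/(21 + (-24 - 6*2 + 24*6 + 6*6*2)) - 44)/(412 - 432) = (2*(-24 - 12 + 144 + 72)/(21 + (-24 - 12 + 144 + 72)) - 44)/(-20) = (2*180/(21 + 180) - 44)*(-1/20) = (2*180/201 - 44)*(-1/20) = (2*180*(1/201) - 44)*(-1/20) = (120/67 - 44)*(-1/20) = -2828/67*(-1/20) = 707/335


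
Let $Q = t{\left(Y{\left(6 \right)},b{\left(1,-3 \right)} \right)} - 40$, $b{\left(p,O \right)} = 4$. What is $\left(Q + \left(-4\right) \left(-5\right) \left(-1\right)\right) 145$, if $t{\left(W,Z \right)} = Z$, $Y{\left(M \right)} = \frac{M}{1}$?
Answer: $-8120$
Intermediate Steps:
$Y{\left(M \right)} = M$ ($Y{\left(M \right)} = M 1 = M$)
$Q = -36$ ($Q = 4 - 40 = -36$)
$\left(Q + \left(-4\right) \left(-5\right) \left(-1\right)\right) 145 = \left(-36 + \left(-4\right) \left(-5\right) \left(-1\right)\right) 145 = \left(-36 + 20 \left(-1\right)\right) 145 = \left(-36 - 20\right) 145 = \left(-56\right) 145 = -8120$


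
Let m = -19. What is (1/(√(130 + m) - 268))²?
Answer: (268 - √111)⁻² ≈ 1.5086e-5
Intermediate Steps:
(1/(√(130 + m) - 268))² = (1/(√(130 - 19) - 268))² = (1/(√111 - 268))² = (1/(-268 + √111))² = (-268 + √111)⁻²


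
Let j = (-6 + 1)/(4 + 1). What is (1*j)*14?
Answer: -14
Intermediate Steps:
j = -1 (j = -5/5 = -5*⅕ = -1)
(1*j)*14 = (1*(-1))*14 = -1*14 = -14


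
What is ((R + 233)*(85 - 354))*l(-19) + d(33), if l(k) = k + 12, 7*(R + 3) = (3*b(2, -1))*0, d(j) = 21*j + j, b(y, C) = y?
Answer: 433816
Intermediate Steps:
d(j) = 22*j
R = -3 (R = -3 + ((3*2)*0)/7 = -3 + (6*0)/7 = -3 + (1/7)*0 = -3 + 0 = -3)
l(k) = 12 + k
((R + 233)*(85 - 354))*l(-19) + d(33) = ((-3 + 233)*(85 - 354))*(12 - 19) + 22*33 = (230*(-269))*(-7) + 726 = -61870*(-7) + 726 = 433090 + 726 = 433816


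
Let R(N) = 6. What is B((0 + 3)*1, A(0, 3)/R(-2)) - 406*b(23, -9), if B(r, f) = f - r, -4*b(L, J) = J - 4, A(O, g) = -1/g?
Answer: -11903/9 ≈ -1322.6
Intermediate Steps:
b(L, J) = 1 - J/4 (b(L, J) = -(J - 4)/4 = -(-4 + J)/4 = 1 - J/4)
B((0 + 3)*1, A(0, 3)/R(-2)) - 406*b(23, -9) = (-1/3/6 - (0 + 3)) - 406*(1 - 1/4*(-9)) = (-1*1/3*(1/6) - 3) - 406*(1 + 9/4) = (-1/3*1/6 - 1*3) - 406*13/4 = (-1/18 - 3) - 2639/2 = -55/18 - 2639/2 = -11903/9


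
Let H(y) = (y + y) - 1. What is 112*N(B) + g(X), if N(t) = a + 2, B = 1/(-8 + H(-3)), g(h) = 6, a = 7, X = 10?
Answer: 1014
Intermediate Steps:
H(y) = -1 + 2*y (H(y) = 2*y - 1 = -1 + 2*y)
B = -1/15 (B = 1/(-8 + (-1 + 2*(-3))) = 1/(-8 + (-1 - 6)) = 1/(-8 - 7) = 1/(-15) = -1/15 ≈ -0.066667)
N(t) = 9 (N(t) = 7 + 2 = 9)
112*N(B) + g(X) = 112*9 + 6 = 1008 + 6 = 1014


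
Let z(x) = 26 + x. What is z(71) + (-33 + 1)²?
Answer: 1121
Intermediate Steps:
z(71) + (-33 + 1)² = (26 + 71) + (-33 + 1)² = 97 + (-32)² = 97 + 1024 = 1121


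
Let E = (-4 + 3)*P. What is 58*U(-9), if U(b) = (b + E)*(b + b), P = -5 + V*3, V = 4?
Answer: 16704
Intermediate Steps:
P = 7 (P = -5 + 4*3 = -5 + 12 = 7)
E = -7 (E = (-4 + 3)*7 = -1*7 = -7)
U(b) = 2*b*(-7 + b) (U(b) = (b - 7)*(b + b) = (-7 + b)*(2*b) = 2*b*(-7 + b))
58*U(-9) = 58*(2*(-9)*(-7 - 9)) = 58*(2*(-9)*(-16)) = 58*288 = 16704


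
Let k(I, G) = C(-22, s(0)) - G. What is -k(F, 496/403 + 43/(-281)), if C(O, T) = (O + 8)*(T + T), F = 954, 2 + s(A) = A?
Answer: -200631/3653 ≈ -54.922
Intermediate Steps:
s(A) = -2 + A
C(O, T) = 2*T*(8 + O) (C(O, T) = (8 + O)*(2*T) = 2*T*(8 + O))
k(I, G) = 56 - G (k(I, G) = 2*(-2 + 0)*(8 - 22) - G = 2*(-2)*(-14) - G = 56 - G)
-k(F, 496/403 + 43/(-281)) = -(56 - (496/403 + 43/(-281))) = -(56 - (496*(1/403) + 43*(-1/281))) = -(56 - (16/13 - 43/281)) = -(56 - 1*3937/3653) = -(56 - 3937/3653) = -1*200631/3653 = -200631/3653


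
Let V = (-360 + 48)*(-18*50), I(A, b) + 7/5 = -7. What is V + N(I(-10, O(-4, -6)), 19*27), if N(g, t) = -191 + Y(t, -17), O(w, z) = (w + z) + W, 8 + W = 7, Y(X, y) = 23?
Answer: 280632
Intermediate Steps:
W = -1 (W = -8 + 7 = -1)
O(w, z) = -1 + w + z (O(w, z) = (w + z) - 1 = -1 + w + z)
I(A, b) = -42/5 (I(A, b) = -7/5 - 7 = -42/5)
V = 280800 (V = -312*(-900) = 280800)
N(g, t) = -168 (N(g, t) = -191 + 23 = -168)
V + N(I(-10, O(-4, -6)), 19*27) = 280800 - 168 = 280632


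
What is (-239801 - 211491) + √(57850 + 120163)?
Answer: -451292 + √178013 ≈ -4.5087e+5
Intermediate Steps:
(-239801 - 211491) + √(57850 + 120163) = -451292 + √178013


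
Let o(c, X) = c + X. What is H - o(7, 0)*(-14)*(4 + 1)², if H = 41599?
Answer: 44049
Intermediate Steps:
o(c, X) = X + c
H - o(7, 0)*(-14)*(4 + 1)² = 41599 - (0 + 7)*(-14)*(4 + 1)² = 41599 - 7*(-14)*5² = 41599 - (-98)*25 = 41599 - 1*(-2450) = 41599 + 2450 = 44049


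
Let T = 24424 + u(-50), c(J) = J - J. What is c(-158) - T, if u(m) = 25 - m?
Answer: -24499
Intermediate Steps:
c(J) = 0
T = 24499 (T = 24424 + (25 - 1*(-50)) = 24424 + (25 + 50) = 24424 + 75 = 24499)
c(-158) - T = 0 - 1*24499 = 0 - 24499 = -24499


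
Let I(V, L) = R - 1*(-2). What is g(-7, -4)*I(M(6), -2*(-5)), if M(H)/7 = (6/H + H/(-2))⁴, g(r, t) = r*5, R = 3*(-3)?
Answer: 245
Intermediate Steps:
R = -9
g(r, t) = 5*r
M(H) = 7*(6/H - H/2)⁴ (M(H) = 7*(6/H + H/(-2))⁴ = 7*(6/H + H*(-½))⁴ = 7*(6/H - H/2)⁴)
I(V, L) = -7 (I(V, L) = -9 - 1*(-2) = -9 + 2 = -7)
g(-7, -4)*I(M(6), -2*(-5)) = (5*(-7))*(-7) = -35*(-7) = 245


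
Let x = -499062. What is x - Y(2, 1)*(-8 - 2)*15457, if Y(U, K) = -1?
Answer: -653632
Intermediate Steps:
x - Y(2, 1)*(-8 - 2)*15457 = -499062 - (-(-8 - 2))*15457 = -499062 - (-1*(-10))*15457 = -499062 - 10*15457 = -499062 - 1*154570 = -499062 - 154570 = -653632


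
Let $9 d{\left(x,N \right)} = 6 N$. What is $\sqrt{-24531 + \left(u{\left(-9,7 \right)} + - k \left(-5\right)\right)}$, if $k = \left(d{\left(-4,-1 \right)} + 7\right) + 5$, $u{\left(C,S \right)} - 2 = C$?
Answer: $\frac{2 i \sqrt{55083}}{3} \approx 156.47 i$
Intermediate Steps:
$d{\left(x,N \right)} = \frac{2 N}{3}$ ($d{\left(x,N \right)} = \frac{6 N}{9} = \frac{2 N}{3}$)
$u{\left(C,S \right)} = 2 + C$
$k = \frac{34}{3}$ ($k = \left(\frac{2}{3} \left(-1\right) + 7\right) + 5 = \left(- \frac{2}{3} + 7\right) + 5 = \frac{19}{3} + 5 = \frac{34}{3} \approx 11.333$)
$\sqrt{-24531 + \left(u{\left(-9,7 \right)} + - k \left(-5\right)\right)} = \sqrt{-24531 + \left(\left(2 - 9\right) + \left(-1\right) \frac{34}{3} \left(-5\right)\right)} = \sqrt{-24531 - - \frac{149}{3}} = \sqrt{-24531 + \left(-7 + \frac{170}{3}\right)} = \sqrt{-24531 + \frac{149}{3}} = \sqrt{- \frac{73444}{3}} = \frac{2 i \sqrt{55083}}{3}$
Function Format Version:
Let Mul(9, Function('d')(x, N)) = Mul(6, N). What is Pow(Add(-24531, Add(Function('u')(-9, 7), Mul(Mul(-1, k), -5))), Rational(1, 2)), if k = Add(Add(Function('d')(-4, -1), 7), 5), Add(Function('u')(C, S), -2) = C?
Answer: Mul(Rational(2, 3), I, Pow(55083, Rational(1, 2))) ≈ Mul(156.47, I)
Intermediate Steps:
Function('d')(x, N) = Mul(Rational(2, 3), N) (Function('d')(x, N) = Mul(Rational(1, 9), Mul(6, N)) = Mul(Rational(2, 3), N))
Function('u')(C, S) = Add(2, C)
k = Rational(34, 3) (k = Add(Add(Mul(Rational(2, 3), -1), 7), 5) = Add(Add(Rational(-2, 3), 7), 5) = Add(Rational(19, 3), 5) = Rational(34, 3) ≈ 11.333)
Pow(Add(-24531, Add(Function('u')(-9, 7), Mul(Mul(-1, k), -5))), Rational(1, 2)) = Pow(Add(-24531, Add(Add(2, -9), Mul(Mul(-1, Rational(34, 3)), -5))), Rational(1, 2)) = Pow(Add(-24531, Add(-7, Mul(Rational(-34, 3), -5))), Rational(1, 2)) = Pow(Add(-24531, Add(-7, Rational(170, 3))), Rational(1, 2)) = Pow(Add(-24531, Rational(149, 3)), Rational(1, 2)) = Pow(Rational(-73444, 3), Rational(1, 2)) = Mul(Rational(2, 3), I, Pow(55083, Rational(1, 2)))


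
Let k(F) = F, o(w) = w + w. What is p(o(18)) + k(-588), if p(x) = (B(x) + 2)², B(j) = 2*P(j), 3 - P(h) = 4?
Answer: -588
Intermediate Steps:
P(h) = -1 (P(h) = 3 - 1*4 = 3 - 4 = -1)
B(j) = -2 (B(j) = 2*(-1) = -2)
o(w) = 2*w
p(x) = 0 (p(x) = (-2 + 2)² = 0² = 0)
p(o(18)) + k(-588) = 0 - 588 = -588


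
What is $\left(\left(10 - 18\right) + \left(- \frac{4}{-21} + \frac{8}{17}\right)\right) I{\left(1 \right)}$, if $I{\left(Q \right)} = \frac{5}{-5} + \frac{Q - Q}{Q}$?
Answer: $\frac{2620}{357} \approx 7.3389$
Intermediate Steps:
$I{\left(Q \right)} = -1$ ($I{\left(Q \right)} = 5 \left(- \frac{1}{5}\right) + \frac{0}{Q} = -1 + 0 = -1$)
$\left(\left(10 - 18\right) + \left(- \frac{4}{-21} + \frac{8}{17}\right)\right) I{\left(1 \right)} = \left(\left(10 - 18\right) + \left(- \frac{4}{-21} + \frac{8}{17}\right)\right) \left(-1\right) = \left(\left(10 - 18\right) + \left(\left(-4\right) \left(- \frac{1}{21}\right) + 8 \cdot \frac{1}{17}\right)\right) \left(-1\right) = \left(-8 + \left(\frac{4}{21} + \frac{8}{17}\right)\right) \left(-1\right) = \left(-8 + \frac{236}{357}\right) \left(-1\right) = \left(- \frac{2620}{357}\right) \left(-1\right) = \frac{2620}{357}$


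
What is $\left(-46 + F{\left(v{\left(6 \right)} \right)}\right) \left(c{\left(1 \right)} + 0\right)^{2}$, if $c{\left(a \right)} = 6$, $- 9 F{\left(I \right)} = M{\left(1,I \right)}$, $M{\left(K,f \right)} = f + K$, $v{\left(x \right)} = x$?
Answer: $-1684$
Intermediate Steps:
$M{\left(K,f \right)} = K + f$
$F{\left(I \right)} = - \frac{1}{9} - \frac{I}{9}$ ($F{\left(I \right)} = - \frac{1 + I}{9} = - \frac{1}{9} - \frac{I}{9}$)
$\left(-46 + F{\left(v{\left(6 \right)} \right)}\right) \left(c{\left(1 \right)} + 0\right)^{2} = \left(-46 - \frac{7}{9}\right) \left(6 + 0\right)^{2} = \left(-46 - \frac{7}{9}\right) 6^{2} = \left(-46 - \frac{7}{9}\right) 36 = \left(- \frac{421}{9}\right) 36 = -1684$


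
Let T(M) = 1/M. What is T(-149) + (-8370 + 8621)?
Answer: 37398/149 ≈ 250.99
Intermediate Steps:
T(-149) + (-8370 + 8621) = 1/(-149) + (-8370 + 8621) = -1/149 + 251 = 37398/149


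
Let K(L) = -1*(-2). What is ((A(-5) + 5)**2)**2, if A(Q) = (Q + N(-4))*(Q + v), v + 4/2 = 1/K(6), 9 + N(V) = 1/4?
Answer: 324928500625/4096 ≈ 7.9328e+7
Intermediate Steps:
N(V) = -35/4 (N(V) = -9 + 1/4 = -35/4)
K(L) = 2
v = -3/2 (v = -2 + 1/2 = -3/2 ≈ -1.5000)
A(Q) = (-35/4 + Q)*(-3/2 + Q) (A(Q) = (Q - 35/4)*(Q - 3/2) = (-35/4 + Q)*(-3/2 + Q))
((A(-5) + 5)**2)**2 = (((105/8 + (-5)**2 - 41/4*(-5)) + 5)**2)**2 = (((105/8 + 25 + 205/4) + 5)**2)**2 = ((715/8 + 5)**2)**2 = ((755/8)**2)**2 = (570025/64)**2 = 324928500625/4096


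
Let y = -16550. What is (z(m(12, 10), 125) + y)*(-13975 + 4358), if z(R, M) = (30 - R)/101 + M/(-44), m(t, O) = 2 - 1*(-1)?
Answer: 707423029029/4444 ≈ 1.5919e+8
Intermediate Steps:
m(t, O) = 3 (m(t, O) = 2 + 1 = 3)
z(R, M) = 30/101 - M/44 - R/101 (z(R, M) = (30 - R)*(1/101) + M*(-1/44) = (30/101 - R/101) - M/44 = 30/101 - M/44 - R/101)
(z(m(12, 10), 125) + y)*(-13975 + 4358) = ((30/101 - 1/44*125 - 1/101*3) - 16550)*(-13975 + 4358) = ((30/101 - 125/44 - 3/101) - 16550)*(-9617) = (-11437/4444 - 16550)*(-9617) = -73559637/4444*(-9617) = 707423029029/4444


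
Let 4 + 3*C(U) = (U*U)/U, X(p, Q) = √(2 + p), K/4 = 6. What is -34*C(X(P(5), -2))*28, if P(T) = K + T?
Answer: 3808/3 - 952*√31/3 ≈ -497.50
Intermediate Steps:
K = 24 (K = 4*6 = 24)
P(T) = 24 + T
C(U) = -4/3 + U/3 (C(U) = -4/3 + ((U*U)/U)/3 = -4/3 + (U²/U)/3 = -4/3 + U/3)
-34*C(X(P(5), -2))*28 = -34*(-4/3 + √(2 + (24 + 5))/3)*28 = -34*(-4/3 + √(2 + 29)/3)*28 = -34*(-4/3 + √31/3)*28 = (136/3 - 34*√31/3)*28 = 3808/3 - 952*√31/3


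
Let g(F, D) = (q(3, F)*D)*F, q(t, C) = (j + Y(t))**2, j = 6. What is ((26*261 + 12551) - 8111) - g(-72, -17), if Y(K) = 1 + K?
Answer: -111174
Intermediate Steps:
q(t, C) = (7 + t)**2 (q(t, C) = (6 + (1 + t))**2 = (7 + t)**2)
g(F, D) = 100*D*F (g(F, D) = ((7 + 3)**2*D)*F = (10**2*D)*F = (100*D)*F = 100*D*F)
((26*261 + 12551) - 8111) - g(-72, -17) = ((26*261 + 12551) - 8111) - 100*(-17)*(-72) = ((6786 + 12551) - 8111) - 1*122400 = (19337 - 8111) - 122400 = 11226 - 122400 = -111174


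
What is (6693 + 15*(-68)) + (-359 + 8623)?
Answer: 13937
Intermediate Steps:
(6693 + 15*(-68)) + (-359 + 8623) = (6693 - 1020) + 8264 = 5673 + 8264 = 13937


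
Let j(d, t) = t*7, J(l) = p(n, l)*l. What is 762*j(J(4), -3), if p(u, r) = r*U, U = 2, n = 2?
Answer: -16002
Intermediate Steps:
p(u, r) = 2*r (p(u, r) = r*2 = 2*r)
J(l) = 2*l² (J(l) = (2*l)*l = 2*l²)
j(d, t) = 7*t
762*j(J(4), -3) = 762*(7*(-3)) = 762*(-21) = -16002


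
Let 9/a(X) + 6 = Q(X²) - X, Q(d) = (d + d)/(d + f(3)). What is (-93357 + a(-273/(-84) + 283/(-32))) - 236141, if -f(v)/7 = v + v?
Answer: -240885508202/731065 ≈ -3.2950e+5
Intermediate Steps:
f(v) = -14*v (f(v) = -7*(v + v) = -14*v)
Q(d) = 2*d/(-42 + d) (Q(d) = (d + d)/(d - 14*3) = (2*d)/(d - 42) = (2*d)/(-42 + d) = 2*d/(-42 + d))
a(X) = 9/(-6 - X + 2*X²/(-42 + X²)) (a(X) = 9/(-6 + (2*X²/(-42 + X²) - X)) = 9/(-6 + (-X + 2*X²/(-42 + X²))) = 9/(-6 - X + 2*X²/(-42 + X²)))
(-93357 + a(-273/(-84) + 283/(-32))) - 236141 = (-93357 + 9*(42 - (-273/(-84) + 283/(-32))²)/(-2*(-273/(-84) + 283/(-32))² + (-42 + (-273/(-84) + 283/(-32))²)*(6 + (-273/(-84) + 283/(-32))))) - 236141 = (-93357 + 9*(42 - (-273*(-1/84) + 283*(-1/32))²)/(-2*(-273*(-1/84) + 283*(-1/32))² + (-42 + (-273*(-1/84) + 283*(-1/32))²)*(6 + (-273*(-1/84) + 283*(-1/32))))) - 236141 = (-93357 + 9*(42 - (13/4 - 283/32)²)/(-2*(13/4 - 283/32)² + (-42 + (13/4 - 283/32)²)*(6 + (13/4 - 283/32)))) - 236141 = (-93357 + 9*(42 - (-179/32)²)/(-2*(-179/32)² + (-42 + (-179/32)²)*(6 - 179/32))) - 236141 = (-93357 + 9*(42 - 1*32041/1024)/(-2*32041/1024 + (-42 + 32041/1024)*(13/32))) - 236141 = (-93357 + 9*(42 - 32041/1024)/(-32041/512 - 10967/1024*13/32)) - 236141 = (-93357 + 9*(10967/1024)/(-32041/512 - 142571/32768)) - 236141 = (-93357 + 9*(10967/1024)/(-2193195/32768)) - 236141 = (-93357 + 9*(-32768/2193195)*(10967/1024)) - 236141 = (-93357 - 1052832/731065) - 236141 = -68251088037/731065 - 236141 = -240885508202/731065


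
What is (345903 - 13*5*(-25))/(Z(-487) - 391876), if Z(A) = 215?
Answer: -347528/391661 ≈ -0.88732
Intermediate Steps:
(345903 - 13*5*(-25))/(Z(-487) - 391876) = (345903 - 13*5*(-25))/(215 - 391876) = (345903 - 65*(-25))/(-391661) = (345903 + 1625)*(-1/391661) = 347528*(-1/391661) = -347528/391661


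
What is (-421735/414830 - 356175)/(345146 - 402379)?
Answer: 29550499397/4748393078 ≈ 6.2233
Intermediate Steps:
(-421735/414830 - 356175)/(345146 - 402379) = (-421735*1/414830 - 356175)/(-57233) = (-84347/82966 - 356175)*(-1/57233) = -29550499397/82966*(-1/57233) = 29550499397/4748393078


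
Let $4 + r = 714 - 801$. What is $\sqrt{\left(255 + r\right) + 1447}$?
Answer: $3 \sqrt{179} \approx 40.137$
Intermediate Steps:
$r = -91$ ($r = -4 + \left(714 - 801\right) = -4 - 87 = -91$)
$\sqrt{\left(255 + r\right) + 1447} = \sqrt{\left(255 - 91\right) + 1447} = \sqrt{164 + 1447} = \sqrt{1611} = 3 \sqrt{179}$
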